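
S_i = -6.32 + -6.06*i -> [-6.32, -12.38, -18.44, -24.5, -30.56]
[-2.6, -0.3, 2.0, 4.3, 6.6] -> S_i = -2.60 + 2.30*i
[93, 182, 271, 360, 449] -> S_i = 93 + 89*i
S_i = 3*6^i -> [3, 18, 108, 648, 3888]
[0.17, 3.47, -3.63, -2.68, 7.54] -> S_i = Random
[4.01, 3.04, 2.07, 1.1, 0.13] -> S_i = 4.01 + -0.97*i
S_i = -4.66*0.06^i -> [-4.66, -0.28, -0.02, -0.0, -0.0]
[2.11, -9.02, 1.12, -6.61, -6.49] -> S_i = Random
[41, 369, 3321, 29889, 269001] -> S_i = 41*9^i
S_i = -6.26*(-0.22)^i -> [-6.26, 1.38, -0.3, 0.07, -0.01]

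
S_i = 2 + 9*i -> [2, 11, 20, 29, 38]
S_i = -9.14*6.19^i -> [-9.14, -56.58, -350.21, -2167.79, -13418.65]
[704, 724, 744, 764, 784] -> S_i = 704 + 20*i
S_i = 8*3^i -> [8, 24, 72, 216, 648]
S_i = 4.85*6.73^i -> [4.85, 32.64, 219.67, 1478.38, 9949.52]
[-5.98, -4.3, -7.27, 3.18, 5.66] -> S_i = Random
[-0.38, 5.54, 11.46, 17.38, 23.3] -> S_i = -0.38 + 5.92*i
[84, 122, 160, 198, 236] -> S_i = 84 + 38*i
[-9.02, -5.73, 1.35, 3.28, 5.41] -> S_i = Random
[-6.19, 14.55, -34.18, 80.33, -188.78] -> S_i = -6.19*(-2.35)^i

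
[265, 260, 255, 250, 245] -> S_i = 265 + -5*i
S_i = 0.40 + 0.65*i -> [0.4, 1.05, 1.7, 2.35, 3.0]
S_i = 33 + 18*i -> [33, 51, 69, 87, 105]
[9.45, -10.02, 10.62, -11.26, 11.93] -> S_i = 9.45*(-1.06)^i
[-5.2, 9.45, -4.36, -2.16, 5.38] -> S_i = Random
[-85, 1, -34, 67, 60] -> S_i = Random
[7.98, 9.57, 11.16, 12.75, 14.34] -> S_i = 7.98 + 1.59*i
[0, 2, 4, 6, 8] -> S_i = 0 + 2*i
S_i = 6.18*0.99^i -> [6.18, 6.12, 6.06, 6.0, 5.94]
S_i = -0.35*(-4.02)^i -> [-0.35, 1.41, -5.66, 22.74, -91.41]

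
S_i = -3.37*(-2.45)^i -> [-3.37, 8.26, -20.23, 49.56, -121.42]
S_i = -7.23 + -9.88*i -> [-7.23, -17.11, -26.99, -36.87, -46.75]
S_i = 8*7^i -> [8, 56, 392, 2744, 19208]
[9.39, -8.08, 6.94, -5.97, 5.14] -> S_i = 9.39*(-0.86)^i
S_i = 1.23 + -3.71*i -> [1.23, -2.48, -6.19, -9.9, -13.61]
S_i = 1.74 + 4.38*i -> [1.74, 6.12, 10.5, 14.88, 19.26]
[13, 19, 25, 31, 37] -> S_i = 13 + 6*i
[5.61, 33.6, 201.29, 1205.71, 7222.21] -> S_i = 5.61*5.99^i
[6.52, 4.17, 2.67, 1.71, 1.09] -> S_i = 6.52*0.64^i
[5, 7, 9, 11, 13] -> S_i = 5 + 2*i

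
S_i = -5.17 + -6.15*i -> [-5.17, -11.32, -17.47, -23.62, -29.77]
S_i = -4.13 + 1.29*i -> [-4.13, -2.84, -1.55, -0.26, 1.03]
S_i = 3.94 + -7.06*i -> [3.94, -3.12, -10.18, -17.24, -24.3]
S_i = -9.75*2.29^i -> [-9.75, -22.33, -51.13, -117.09, -268.13]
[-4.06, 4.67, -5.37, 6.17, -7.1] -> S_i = -4.06*(-1.15)^i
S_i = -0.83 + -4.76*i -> [-0.83, -5.59, -10.35, -15.11, -19.87]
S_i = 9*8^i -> [9, 72, 576, 4608, 36864]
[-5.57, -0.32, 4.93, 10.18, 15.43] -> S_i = -5.57 + 5.25*i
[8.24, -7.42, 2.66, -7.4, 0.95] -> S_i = Random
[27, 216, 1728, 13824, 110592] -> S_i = 27*8^i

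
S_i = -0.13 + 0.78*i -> [-0.13, 0.65, 1.43, 2.21, 2.99]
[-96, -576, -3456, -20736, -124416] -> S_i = -96*6^i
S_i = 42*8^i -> [42, 336, 2688, 21504, 172032]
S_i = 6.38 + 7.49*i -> [6.38, 13.87, 21.36, 28.85, 36.34]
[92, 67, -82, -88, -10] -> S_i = Random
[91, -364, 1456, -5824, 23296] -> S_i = 91*-4^i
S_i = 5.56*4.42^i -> [5.56, 24.58, 108.62, 480.11, 2122.09]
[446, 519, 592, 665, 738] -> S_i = 446 + 73*i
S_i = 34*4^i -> [34, 136, 544, 2176, 8704]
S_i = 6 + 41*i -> [6, 47, 88, 129, 170]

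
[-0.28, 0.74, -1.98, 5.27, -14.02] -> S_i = -0.28*(-2.66)^i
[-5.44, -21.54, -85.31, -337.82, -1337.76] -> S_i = -5.44*3.96^i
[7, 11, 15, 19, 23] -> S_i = 7 + 4*i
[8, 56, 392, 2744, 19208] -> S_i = 8*7^i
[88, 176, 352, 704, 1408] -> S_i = 88*2^i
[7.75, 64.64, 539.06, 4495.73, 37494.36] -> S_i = 7.75*8.34^i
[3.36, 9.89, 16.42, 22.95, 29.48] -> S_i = 3.36 + 6.53*i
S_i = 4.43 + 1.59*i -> [4.43, 6.02, 7.61, 9.2, 10.79]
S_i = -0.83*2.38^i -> [-0.83, -1.98, -4.7, -11.19, -26.63]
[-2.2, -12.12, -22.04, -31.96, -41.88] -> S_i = -2.20 + -9.92*i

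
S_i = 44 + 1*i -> [44, 45, 46, 47, 48]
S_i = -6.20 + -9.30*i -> [-6.2, -15.5, -24.8, -34.1, -43.4]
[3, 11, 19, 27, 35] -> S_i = 3 + 8*i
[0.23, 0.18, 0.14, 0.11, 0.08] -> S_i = 0.23*0.77^i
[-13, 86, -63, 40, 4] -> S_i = Random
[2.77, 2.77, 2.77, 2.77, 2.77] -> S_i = 2.77*1.00^i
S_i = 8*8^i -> [8, 64, 512, 4096, 32768]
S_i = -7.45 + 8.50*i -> [-7.45, 1.05, 9.55, 18.05, 26.55]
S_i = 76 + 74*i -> [76, 150, 224, 298, 372]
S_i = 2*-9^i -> [2, -18, 162, -1458, 13122]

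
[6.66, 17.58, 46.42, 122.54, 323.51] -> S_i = 6.66*2.64^i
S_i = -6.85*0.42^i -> [-6.85, -2.88, -1.21, -0.51, -0.21]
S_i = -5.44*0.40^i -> [-5.44, -2.18, -0.87, -0.35, -0.14]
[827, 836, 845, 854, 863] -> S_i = 827 + 9*i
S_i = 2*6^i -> [2, 12, 72, 432, 2592]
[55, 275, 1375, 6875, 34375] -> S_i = 55*5^i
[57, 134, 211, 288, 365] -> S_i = 57 + 77*i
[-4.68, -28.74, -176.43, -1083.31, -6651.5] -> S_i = -4.68*6.14^i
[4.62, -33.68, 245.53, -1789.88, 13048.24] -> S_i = 4.62*(-7.29)^i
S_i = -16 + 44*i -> [-16, 28, 72, 116, 160]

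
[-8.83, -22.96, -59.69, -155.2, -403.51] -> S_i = -8.83*2.60^i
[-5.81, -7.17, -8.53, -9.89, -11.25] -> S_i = -5.81 + -1.36*i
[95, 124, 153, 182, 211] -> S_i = 95 + 29*i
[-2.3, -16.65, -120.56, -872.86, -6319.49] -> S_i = -2.30*7.24^i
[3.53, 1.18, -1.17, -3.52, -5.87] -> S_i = 3.53 + -2.35*i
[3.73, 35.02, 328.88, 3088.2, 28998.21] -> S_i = 3.73*9.39^i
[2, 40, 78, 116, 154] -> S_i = 2 + 38*i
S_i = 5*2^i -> [5, 10, 20, 40, 80]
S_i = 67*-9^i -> [67, -603, 5427, -48843, 439587]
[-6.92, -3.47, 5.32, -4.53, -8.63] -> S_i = Random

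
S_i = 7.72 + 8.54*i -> [7.72, 16.26, 24.8, 33.34, 41.88]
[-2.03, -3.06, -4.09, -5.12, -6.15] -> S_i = -2.03 + -1.03*i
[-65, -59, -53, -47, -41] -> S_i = -65 + 6*i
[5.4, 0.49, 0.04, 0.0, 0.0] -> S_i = 5.40*0.09^i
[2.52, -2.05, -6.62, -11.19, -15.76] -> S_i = 2.52 + -4.57*i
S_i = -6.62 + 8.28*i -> [-6.62, 1.66, 9.94, 18.22, 26.5]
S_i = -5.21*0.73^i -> [-5.21, -3.8, -2.78, -2.03, -1.48]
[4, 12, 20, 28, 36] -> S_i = 4 + 8*i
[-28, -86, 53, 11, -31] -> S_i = Random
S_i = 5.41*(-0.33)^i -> [5.41, -1.79, 0.59, -0.19, 0.06]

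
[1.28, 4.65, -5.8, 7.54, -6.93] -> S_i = Random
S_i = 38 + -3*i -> [38, 35, 32, 29, 26]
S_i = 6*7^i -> [6, 42, 294, 2058, 14406]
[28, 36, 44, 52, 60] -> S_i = 28 + 8*i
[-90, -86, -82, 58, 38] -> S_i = Random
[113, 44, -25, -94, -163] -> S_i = 113 + -69*i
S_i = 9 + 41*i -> [9, 50, 91, 132, 173]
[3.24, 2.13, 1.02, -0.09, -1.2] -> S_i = 3.24 + -1.11*i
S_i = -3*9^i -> [-3, -27, -243, -2187, -19683]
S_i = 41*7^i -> [41, 287, 2009, 14063, 98441]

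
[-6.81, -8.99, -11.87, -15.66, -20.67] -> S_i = -6.81*1.32^i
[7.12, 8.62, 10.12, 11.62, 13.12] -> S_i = 7.12 + 1.50*i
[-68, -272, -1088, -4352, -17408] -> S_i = -68*4^i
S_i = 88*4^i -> [88, 352, 1408, 5632, 22528]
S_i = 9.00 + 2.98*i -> [9.0, 11.98, 14.96, 17.94, 20.92]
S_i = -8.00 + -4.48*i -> [-8.0, -12.48, -16.96, -21.44, -25.92]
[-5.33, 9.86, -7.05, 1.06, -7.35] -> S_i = Random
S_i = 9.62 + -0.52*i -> [9.62, 9.1, 8.58, 8.06, 7.54]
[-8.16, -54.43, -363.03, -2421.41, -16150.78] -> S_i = -8.16*6.67^i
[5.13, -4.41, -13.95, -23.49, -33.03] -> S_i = 5.13 + -9.54*i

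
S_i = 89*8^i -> [89, 712, 5696, 45568, 364544]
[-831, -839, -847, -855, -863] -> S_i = -831 + -8*i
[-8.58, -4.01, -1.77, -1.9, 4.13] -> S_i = Random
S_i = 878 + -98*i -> [878, 780, 682, 584, 486]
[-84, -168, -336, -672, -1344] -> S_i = -84*2^i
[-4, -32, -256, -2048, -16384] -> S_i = -4*8^i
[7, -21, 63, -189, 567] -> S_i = 7*-3^i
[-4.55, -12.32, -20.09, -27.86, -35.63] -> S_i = -4.55 + -7.77*i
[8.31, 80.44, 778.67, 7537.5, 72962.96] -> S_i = 8.31*9.68^i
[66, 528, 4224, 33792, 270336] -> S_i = 66*8^i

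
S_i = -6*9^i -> [-6, -54, -486, -4374, -39366]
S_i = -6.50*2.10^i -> [-6.5, -13.65, -28.66, -60.2, -126.41]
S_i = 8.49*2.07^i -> [8.49, 17.57, 36.38, 75.3, 155.88]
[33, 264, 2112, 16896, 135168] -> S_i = 33*8^i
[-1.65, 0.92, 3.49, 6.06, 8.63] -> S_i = -1.65 + 2.57*i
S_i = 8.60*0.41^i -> [8.6, 3.53, 1.45, 0.59, 0.24]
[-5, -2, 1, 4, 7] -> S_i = -5 + 3*i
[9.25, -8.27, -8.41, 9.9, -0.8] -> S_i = Random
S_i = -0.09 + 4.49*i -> [-0.09, 4.4, 8.89, 13.38, 17.87]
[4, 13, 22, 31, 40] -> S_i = 4 + 9*i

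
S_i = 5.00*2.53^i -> [5.0, 12.65, 32.0, 80.97, 204.86]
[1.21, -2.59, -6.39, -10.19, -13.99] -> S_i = 1.21 + -3.80*i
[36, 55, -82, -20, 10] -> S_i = Random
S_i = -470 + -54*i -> [-470, -524, -578, -632, -686]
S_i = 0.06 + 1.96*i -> [0.06, 2.02, 3.98, 5.94, 7.9]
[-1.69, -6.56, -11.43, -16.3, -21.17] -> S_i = -1.69 + -4.87*i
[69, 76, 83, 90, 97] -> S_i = 69 + 7*i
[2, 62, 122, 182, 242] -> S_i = 2 + 60*i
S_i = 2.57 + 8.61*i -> [2.57, 11.18, 19.79, 28.4, 37.01]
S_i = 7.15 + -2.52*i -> [7.15, 4.63, 2.11, -0.41, -2.93]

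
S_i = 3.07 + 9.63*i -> [3.07, 12.7, 22.33, 31.96, 41.59]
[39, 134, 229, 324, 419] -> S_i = 39 + 95*i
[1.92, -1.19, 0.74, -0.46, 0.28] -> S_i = 1.92*(-0.62)^i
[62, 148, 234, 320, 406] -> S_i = 62 + 86*i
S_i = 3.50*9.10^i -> [3.5, 31.85, 289.83, 2637.5, 24001.24]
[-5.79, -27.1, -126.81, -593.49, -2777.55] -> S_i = -5.79*4.68^i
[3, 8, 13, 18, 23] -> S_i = 3 + 5*i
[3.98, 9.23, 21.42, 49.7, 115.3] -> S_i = 3.98*2.32^i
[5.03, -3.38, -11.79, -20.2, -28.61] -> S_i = 5.03 + -8.41*i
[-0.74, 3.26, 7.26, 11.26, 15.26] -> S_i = -0.74 + 4.00*i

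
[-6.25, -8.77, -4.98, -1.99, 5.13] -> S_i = Random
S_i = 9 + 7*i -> [9, 16, 23, 30, 37]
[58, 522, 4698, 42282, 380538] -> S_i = 58*9^i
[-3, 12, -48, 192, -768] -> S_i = -3*-4^i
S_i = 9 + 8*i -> [9, 17, 25, 33, 41]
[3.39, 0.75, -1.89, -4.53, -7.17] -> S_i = 3.39 + -2.64*i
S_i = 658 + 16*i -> [658, 674, 690, 706, 722]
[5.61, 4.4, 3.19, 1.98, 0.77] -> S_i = 5.61 + -1.21*i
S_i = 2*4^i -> [2, 8, 32, 128, 512]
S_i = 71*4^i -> [71, 284, 1136, 4544, 18176]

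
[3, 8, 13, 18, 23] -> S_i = 3 + 5*i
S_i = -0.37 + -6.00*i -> [-0.37, -6.37, -12.37, -18.37, -24.37]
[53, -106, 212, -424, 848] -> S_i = 53*-2^i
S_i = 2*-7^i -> [2, -14, 98, -686, 4802]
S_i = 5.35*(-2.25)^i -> [5.35, -12.04, 27.08, -60.94, 137.11]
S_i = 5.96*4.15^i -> [5.96, 24.73, 102.65, 425.98, 1767.82]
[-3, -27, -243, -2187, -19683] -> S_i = -3*9^i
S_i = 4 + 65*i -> [4, 69, 134, 199, 264]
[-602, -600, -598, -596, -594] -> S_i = -602 + 2*i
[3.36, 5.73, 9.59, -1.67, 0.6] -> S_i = Random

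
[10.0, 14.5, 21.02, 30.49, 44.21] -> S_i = 10.00*1.45^i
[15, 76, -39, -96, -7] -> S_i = Random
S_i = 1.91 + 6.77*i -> [1.91, 8.68, 15.45, 22.22, 28.99]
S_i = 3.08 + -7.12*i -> [3.08, -4.04, -11.16, -18.28, -25.4]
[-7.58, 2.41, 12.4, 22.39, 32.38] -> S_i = -7.58 + 9.99*i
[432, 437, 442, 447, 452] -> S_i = 432 + 5*i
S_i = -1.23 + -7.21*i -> [-1.23, -8.44, -15.65, -22.86, -30.07]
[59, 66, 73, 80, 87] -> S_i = 59 + 7*i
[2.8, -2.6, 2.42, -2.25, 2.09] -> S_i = 2.80*(-0.93)^i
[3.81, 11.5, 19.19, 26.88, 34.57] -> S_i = 3.81 + 7.69*i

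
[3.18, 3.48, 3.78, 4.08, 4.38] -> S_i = 3.18 + 0.30*i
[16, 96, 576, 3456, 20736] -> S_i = 16*6^i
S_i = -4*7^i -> [-4, -28, -196, -1372, -9604]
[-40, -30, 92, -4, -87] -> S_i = Random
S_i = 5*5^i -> [5, 25, 125, 625, 3125]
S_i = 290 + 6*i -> [290, 296, 302, 308, 314]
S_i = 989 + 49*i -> [989, 1038, 1087, 1136, 1185]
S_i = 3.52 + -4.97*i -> [3.52, -1.45, -6.42, -11.39, -16.36]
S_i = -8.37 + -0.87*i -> [-8.37, -9.24, -10.11, -10.98, -11.85]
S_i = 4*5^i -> [4, 20, 100, 500, 2500]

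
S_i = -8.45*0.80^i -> [-8.45, -6.76, -5.41, -4.33, -3.46]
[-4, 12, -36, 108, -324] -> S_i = -4*-3^i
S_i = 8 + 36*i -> [8, 44, 80, 116, 152]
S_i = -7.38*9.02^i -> [-7.38, -66.57, -600.44, -5415.97, -48852.02]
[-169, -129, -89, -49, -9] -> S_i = -169 + 40*i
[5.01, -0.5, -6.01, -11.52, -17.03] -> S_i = 5.01 + -5.51*i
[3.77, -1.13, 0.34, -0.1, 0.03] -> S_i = 3.77*(-0.30)^i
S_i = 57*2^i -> [57, 114, 228, 456, 912]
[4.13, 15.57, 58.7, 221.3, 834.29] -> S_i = 4.13*3.77^i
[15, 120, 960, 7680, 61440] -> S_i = 15*8^i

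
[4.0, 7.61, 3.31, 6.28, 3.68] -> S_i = Random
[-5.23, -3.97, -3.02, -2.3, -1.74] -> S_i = -5.23*0.76^i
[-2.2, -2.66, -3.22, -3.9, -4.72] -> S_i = -2.20*1.21^i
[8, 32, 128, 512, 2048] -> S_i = 8*4^i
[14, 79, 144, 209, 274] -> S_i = 14 + 65*i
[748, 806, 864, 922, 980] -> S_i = 748 + 58*i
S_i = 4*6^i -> [4, 24, 144, 864, 5184]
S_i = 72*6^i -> [72, 432, 2592, 15552, 93312]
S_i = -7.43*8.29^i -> [-7.43, -61.59, -510.62, -4233.04, -35091.9]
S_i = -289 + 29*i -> [-289, -260, -231, -202, -173]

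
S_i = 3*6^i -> [3, 18, 108, 648, 3888]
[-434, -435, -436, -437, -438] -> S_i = -434 + -1*i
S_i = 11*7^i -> [11, 77, 539, 3773, 26411]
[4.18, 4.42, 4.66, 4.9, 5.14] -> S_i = 4.18 + 0.24*i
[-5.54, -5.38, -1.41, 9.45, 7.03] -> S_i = Random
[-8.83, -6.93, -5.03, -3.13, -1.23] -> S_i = -8.83 + 1.90*i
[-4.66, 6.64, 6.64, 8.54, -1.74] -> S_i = Random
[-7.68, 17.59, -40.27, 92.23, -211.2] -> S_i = -7.68*(-2.29)^i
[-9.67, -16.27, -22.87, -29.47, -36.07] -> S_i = -9.67 + -6.60*i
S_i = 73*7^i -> [73, 511, 3577, 25039, 175273]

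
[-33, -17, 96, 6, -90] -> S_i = Random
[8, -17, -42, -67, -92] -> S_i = 8 + -25*i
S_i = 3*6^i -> [3, 18, 108, 648, 3888]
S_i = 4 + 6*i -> [4, 10, 16, 22, 28]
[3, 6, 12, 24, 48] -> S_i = 3*2^i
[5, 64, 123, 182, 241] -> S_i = 5 + 59*i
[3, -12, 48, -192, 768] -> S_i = 3*-4^i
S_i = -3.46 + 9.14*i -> [-3.46, 5.68, 14.82, 23.96, 33.1]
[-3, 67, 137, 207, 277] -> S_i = -3 + 70*i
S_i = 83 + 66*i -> [83, 149, 215, 281, 347]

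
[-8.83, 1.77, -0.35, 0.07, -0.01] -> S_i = -8.83*(-0.20)^i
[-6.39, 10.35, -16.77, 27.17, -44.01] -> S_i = -6.39*(-1.62)^i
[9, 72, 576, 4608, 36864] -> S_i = 9*8^i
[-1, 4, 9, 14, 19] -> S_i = -1 + 5*i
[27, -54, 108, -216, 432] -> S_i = 27*-2^i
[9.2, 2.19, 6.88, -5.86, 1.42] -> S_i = Random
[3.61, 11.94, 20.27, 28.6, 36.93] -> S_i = 3.61 + 8.33*i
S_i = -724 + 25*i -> [-724, -699, -674, -649, -624]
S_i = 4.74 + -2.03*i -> [4.74, 2.71, 0.68, -1.35, -3.38]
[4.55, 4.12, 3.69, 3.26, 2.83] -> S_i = 4.55 + -0.43*i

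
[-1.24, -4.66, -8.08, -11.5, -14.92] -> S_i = -1.24 + -3.42*i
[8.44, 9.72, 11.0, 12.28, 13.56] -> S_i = 8.44 + 1.28*i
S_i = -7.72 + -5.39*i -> [-7.72, -13.11, -18.5, -23.89, -29.28]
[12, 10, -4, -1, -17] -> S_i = Random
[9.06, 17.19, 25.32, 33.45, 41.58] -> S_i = 9.06 + 8.13*i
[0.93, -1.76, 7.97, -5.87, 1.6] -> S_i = Random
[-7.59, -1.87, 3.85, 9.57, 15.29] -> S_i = -7.59 + 5.72*i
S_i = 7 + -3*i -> [7, 4, 1, -2, -5]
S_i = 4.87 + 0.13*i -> [4.87, 5.0, 5.13, 5.26, 5.39]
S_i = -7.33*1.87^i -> [-7.33, -13.71, -25.63, -47.93, -89.63]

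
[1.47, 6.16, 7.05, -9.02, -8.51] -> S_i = Random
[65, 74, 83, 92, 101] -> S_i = 65 + 9*i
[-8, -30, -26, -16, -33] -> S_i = Random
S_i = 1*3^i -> [1, 3, 9, 27, 81]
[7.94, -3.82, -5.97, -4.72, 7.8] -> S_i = Random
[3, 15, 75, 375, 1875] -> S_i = 3*5^i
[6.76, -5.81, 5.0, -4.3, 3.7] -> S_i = 6.76*(-0.86)^i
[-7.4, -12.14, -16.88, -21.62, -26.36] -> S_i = -7.40 + -4.74*i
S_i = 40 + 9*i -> [40, 49, 58, 67, 76]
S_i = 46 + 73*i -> [46, 119, 192, 265, 338]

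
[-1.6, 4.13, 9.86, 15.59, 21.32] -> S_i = -1.60 + 5.73*i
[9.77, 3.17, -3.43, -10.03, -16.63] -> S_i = 9.77 + -6.60*i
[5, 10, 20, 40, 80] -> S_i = 5*2^i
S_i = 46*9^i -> [46, 414, 3726, 33534, 301806]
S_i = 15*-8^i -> [15, -120, 960, -7680, 61440]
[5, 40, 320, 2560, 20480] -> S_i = 5*8^i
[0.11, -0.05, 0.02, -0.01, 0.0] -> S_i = 0.11*(-0.41)^i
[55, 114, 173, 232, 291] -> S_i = 55 + 59*i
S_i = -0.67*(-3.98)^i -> [-0.67, 2.67, -10.61, 42.24, -168.12]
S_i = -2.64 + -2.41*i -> [-2.64, -5.05, -7.46, -9.87, -12.28]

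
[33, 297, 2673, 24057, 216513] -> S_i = 33*9^i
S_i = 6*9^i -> [6, 54, 486, 4374, 39366]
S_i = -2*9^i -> [-2, -18, -162, -1458, -13122]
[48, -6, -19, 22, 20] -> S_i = Random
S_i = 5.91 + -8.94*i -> [5.91, -3.03, -11.97, -20.91, -29.85]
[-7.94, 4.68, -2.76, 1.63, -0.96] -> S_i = -7.94*(-0.59)^i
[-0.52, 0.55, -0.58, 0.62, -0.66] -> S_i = -0.52*(-1.06)^i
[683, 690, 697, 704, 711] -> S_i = 683 + 7*i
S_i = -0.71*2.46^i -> [-0.71, -1.75, -4.3, -10.57, -26.0]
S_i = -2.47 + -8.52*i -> [-2.47, -10.99, -19.51, -28.03, -36.55]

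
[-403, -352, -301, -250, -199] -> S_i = -403 + 51*i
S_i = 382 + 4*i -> [382, 386, 390, 394, 398]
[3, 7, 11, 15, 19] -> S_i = 3 + 4*i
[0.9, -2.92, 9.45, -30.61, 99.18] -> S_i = 0.90*(-3.24)^i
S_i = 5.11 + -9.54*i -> [5.11, -4.43, -13.97, -23.51, -33.05]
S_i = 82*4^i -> [82, 328, 1312, 5248, 20992]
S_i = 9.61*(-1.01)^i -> [9.61, -9.71, 9.8, -9.9, 10.0]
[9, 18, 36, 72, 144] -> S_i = 9*2^i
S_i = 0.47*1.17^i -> [0.47, 0.55, 0.64, 0.75, 0.88]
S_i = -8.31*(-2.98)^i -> [-8.31, 24.76, -73.8, 219.91, -655.34]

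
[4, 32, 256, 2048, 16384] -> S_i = 4*8^i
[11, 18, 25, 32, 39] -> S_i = 11 + 7*i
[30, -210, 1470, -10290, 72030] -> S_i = 30*-7^i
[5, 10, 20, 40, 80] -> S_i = 5*2^i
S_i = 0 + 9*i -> [0, 9, 18, 27, 36]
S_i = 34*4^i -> [34, 136, 544, 2176, 8704]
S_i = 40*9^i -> [40, 360, 3240, 29160, 262440]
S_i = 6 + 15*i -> [6, 21, 36, 51, 66]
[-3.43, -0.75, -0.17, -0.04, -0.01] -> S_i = -3.43*0.22^i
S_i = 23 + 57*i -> [23, 80, 137, 194, 251]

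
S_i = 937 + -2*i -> [937, 935, 933, 931, 929]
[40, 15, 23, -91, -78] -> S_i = Random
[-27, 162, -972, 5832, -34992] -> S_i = -27*-6^i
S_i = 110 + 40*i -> [110, 150, 190, 230, 270]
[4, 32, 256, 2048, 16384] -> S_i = 4*8^i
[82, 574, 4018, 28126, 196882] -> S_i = 82*7^i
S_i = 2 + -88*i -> [2, -86, -174, -262, -350]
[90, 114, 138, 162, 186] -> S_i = 90 + 24*i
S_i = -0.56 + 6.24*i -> [-0.56, 5.68, 11.92, 18.16, 24.4]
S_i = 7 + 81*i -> [7, 88, 169, 250, 331]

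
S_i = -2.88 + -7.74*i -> [-2.88, -10.62, -18.36, -26.1, -33.84]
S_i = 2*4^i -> [2, 8, 32, 128, 512]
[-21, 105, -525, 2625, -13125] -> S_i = -21*-5^i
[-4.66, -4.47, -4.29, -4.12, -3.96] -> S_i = -4.66*0.96^i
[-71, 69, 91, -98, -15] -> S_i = Random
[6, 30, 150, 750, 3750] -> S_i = 6*5^i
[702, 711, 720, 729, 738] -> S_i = 702 + 9*i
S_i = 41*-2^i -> [41, -82, 164, -328, 656]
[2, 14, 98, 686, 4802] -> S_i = 2*7^i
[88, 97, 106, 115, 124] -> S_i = 88 + 9*i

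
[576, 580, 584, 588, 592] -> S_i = 576 + 4*i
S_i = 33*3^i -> [33, 99, 297, 891, 2673]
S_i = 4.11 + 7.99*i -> [4.11, 12.1, 20.09, 28.08, 36.07]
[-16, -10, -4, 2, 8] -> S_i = -16 + 6*i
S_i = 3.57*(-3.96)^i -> [3.57, -14.14, 55.98, -221.69, 877.91]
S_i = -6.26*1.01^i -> [-6.26, -6.32, -6.39, -6.45, -6.51]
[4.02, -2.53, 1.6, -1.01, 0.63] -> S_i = 4.02*(-0.63)^i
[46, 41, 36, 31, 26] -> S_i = 46 + -5*i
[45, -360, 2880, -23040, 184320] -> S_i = 45*-8^i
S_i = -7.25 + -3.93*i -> [-7.25, -11.18, -15.11, -19.04, -22.97]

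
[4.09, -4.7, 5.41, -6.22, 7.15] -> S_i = 4.09*(-1.15)^i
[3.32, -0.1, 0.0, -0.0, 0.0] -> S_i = 3.32*(-0.03)^i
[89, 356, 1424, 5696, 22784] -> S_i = 89*4^i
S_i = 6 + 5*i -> [6, 11, 16, 21, 26]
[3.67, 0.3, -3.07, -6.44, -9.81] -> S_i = 3.67 + -3.37*i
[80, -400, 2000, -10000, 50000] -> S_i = 80*-5^i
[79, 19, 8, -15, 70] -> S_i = Random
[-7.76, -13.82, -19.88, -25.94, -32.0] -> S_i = -7.76 + -6.06*i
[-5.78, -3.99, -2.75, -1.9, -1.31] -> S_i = -5.78*0.69^i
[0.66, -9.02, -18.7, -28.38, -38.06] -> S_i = 0.66 + -9.68*i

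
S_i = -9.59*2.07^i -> [-9.59, -19.85, -41.09, -85.06, -176.08]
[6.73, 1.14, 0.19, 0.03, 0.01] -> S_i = 6.73*0.17^i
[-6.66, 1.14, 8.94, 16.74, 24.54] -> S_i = -6.66 + 7.80*i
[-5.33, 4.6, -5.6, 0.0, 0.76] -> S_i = Random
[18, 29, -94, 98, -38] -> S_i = Random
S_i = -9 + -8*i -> [-9, -17, -25, -33, -41]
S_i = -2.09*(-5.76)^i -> [-2.09, 12.04, -69.34, 399.41, -2300.57]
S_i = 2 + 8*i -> [2, 10, 18, 26, 34]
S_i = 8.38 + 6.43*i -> [8.38, 14.81, 21.24, 27.67, 34.1]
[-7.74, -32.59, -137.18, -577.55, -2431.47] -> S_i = -7.74*4.21^i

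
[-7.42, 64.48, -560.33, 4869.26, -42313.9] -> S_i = -7.42*(-8.69)^i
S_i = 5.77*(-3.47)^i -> [5.77, -20.02, 69.48, -241.08, 836.55]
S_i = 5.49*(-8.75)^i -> [5.49, -48.04, 420.33, -3677.87, 32181.37]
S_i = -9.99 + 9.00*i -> [-9.99, -0.99, 8.01, 17.01, 26.01]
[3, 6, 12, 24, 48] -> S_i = 3*2^i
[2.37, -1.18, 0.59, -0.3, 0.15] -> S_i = 2.37*(-0.50)^i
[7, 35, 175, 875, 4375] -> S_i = 7*5^i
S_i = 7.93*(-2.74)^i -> [7.93, -21.73, 59.54, -163.13, 446.97]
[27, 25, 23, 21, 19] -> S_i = 27 + -2*i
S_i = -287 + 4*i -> [-287, -283, -279, -275, -271]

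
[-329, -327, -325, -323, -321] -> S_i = -329 + 2*i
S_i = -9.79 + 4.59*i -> [-9.79, -5.2, -0.61, 3.98, 8.57]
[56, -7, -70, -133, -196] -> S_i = 56 + -63*i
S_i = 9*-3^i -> [9, -27, 81, -243, 729]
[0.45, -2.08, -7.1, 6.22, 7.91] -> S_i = Random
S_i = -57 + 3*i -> [-57, -54, -51, -48, -45]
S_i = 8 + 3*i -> [8, 11, 14, 17, 20]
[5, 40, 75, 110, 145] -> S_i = 5 + 35*i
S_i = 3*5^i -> [3, 15, 75, 375, 1875]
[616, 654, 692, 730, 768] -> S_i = 616 + 38*i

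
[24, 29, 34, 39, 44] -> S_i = 24 + 5*i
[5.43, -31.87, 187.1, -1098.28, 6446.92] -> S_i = 5.43*(-5.87)^i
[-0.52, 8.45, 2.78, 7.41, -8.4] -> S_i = Random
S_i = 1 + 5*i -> [1, 6, 11, 16, 21]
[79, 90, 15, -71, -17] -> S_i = Random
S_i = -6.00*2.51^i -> [-6.0, -15.06, -37.8, -94.88, -238.15]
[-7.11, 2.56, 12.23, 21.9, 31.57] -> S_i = -7.11 + 9.67*i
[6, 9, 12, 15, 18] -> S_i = 6 + 3*i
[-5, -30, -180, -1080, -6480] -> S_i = -5*6^i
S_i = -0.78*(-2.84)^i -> [-0.78, 2.22, -6.29, 17.87, -50.74]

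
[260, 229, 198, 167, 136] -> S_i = 260 + -31*i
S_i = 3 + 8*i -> [3, 11, 19, 27, 35]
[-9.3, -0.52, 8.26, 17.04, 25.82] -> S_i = -9.30 + 8.78*i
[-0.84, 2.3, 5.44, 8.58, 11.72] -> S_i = -0.84 + 3.14*i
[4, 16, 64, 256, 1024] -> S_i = 4*4^i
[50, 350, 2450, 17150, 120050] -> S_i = 50*7^i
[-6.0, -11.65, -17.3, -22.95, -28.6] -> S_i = -6.00 + -5.65*i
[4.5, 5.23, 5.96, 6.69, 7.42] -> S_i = 4.50 + 0.73*i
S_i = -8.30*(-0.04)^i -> [-8.3, 0.33, -0.01, 0.0, -0.0]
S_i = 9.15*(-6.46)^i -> [9.15, -59.11, 381.84, -2466.71, 15934.97]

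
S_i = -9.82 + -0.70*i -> [-9.82, -10.52, -11.22, -11.92, -12.62]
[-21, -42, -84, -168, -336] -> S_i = -21*2^i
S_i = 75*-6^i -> [75, -450, 2700, -16200, 97200]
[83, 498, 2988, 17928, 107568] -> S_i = 83*6^i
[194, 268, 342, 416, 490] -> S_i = 194 + 74*i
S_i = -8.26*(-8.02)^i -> [-8.26, 66.25, -531.29, 4260.92, -34172.56]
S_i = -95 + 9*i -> [-95, -86, -77, -68, -59]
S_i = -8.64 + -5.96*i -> [-8.64, -14.6, -20.56, -26.52, -32.48]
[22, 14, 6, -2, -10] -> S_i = 22 + -8*i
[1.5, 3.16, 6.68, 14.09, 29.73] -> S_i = 1.50*2.11^i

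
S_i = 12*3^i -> [12, 36, 108, 324, 972]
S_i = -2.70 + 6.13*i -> [-2.7, 3.43, 9.56, 15.69, 21.82]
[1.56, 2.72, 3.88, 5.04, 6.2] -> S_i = 1.56 + 1.16*i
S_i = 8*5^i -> [8, 40, 200, 1000, 5000]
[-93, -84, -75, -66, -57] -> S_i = -93 + 9*i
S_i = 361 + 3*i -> [361, 364, 367, 370, 373]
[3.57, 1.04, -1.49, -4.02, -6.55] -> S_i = 3.57 + -2.53*i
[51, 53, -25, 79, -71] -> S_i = Random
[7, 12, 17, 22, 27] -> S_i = 7 + 5*i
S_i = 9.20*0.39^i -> [9.2, 3.59, 1.4, 0.55, 0.21]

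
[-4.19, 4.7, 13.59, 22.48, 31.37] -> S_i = -4.19 + 8.89*i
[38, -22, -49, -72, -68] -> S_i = Random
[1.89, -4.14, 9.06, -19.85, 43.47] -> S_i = 1.89*(-2.19)^i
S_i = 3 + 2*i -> [3, 5, 7, 9, 11]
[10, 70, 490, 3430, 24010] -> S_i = 10*7^i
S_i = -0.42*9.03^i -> [-0.42, -3.79, -34.25, -309.25, -2792.55]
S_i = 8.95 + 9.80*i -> [8.95, 18.75, 28.55, 38.35, 48.15]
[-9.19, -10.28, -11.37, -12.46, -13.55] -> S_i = -9.19 + -1.09*i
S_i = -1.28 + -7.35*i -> [-1.28, -8.63, -15.98, -23.33, -30.68]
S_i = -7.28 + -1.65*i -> [-7.28, -8.93, -10.58, -12.23, -13.88]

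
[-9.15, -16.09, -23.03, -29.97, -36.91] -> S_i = -9.15 + -6.94*i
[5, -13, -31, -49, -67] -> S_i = 5 + -18*i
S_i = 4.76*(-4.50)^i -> [4.76, -21.42, 96.39, -433.76, 1951.9]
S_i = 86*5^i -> [86, 430, 2150, 10750, 53750]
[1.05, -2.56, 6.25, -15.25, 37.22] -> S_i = 1.05*(-2.44)^i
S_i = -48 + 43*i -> [-48, -5, 38, 81, 124]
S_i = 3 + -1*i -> [3, 2, 1, 0, -1]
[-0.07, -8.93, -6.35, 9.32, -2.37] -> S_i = Random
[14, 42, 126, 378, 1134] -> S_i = 14*3^i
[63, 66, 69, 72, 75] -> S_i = 63 + 3*i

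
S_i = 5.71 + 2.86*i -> [5.71, 8.57, 11.43, 14.29, 17.15]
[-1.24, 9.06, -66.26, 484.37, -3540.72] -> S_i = -1.24*(-7.31)^i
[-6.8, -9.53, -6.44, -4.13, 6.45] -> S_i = Random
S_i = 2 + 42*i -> [2, 44, 86, 128, 170]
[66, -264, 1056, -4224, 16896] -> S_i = 66*-4^i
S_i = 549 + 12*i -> [549, 561, 573, 585, 597]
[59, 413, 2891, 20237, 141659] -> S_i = 59*7^i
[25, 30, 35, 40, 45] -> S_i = 25 + 5*i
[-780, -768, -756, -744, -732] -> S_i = -780 + 12*i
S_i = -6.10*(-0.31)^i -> [-6.1, 1.89, -0.59, 0.18, -0.06]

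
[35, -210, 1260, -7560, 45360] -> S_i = 35*-6^i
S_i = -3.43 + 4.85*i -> [-3.43, 1.42, 6.27, 11.12, 15.97]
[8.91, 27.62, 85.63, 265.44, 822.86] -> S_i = 8.91*3.10^i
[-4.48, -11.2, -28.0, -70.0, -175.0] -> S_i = -4.48*2.50^i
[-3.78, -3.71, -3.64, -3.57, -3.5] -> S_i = -3.78 + 0.07*i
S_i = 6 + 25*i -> [6, 31, 56, 81, 106]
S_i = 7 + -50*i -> [7, -43, -93, -143, -193]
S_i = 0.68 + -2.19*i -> [0.68, -1.51, -3.7, -5.89, -8.08]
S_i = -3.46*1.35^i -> [-3.46, -4.67, -6.31, -8.51, -11.49]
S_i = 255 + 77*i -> [255, 332, 409, 486, 563]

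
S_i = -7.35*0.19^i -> [-7.35, -1.4, -0.27, -0.05, -0.01]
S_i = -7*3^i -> [-7, -21, -63, -189, -567]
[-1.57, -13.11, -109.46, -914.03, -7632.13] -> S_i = -1.57*8.35^i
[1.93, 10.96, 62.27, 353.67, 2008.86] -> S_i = 1.93*5.68^i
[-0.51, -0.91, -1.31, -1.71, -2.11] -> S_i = -0.51 + -0.40*i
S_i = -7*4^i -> [-7, -28, -112, -448, -1792]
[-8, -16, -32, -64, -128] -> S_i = -8*2^i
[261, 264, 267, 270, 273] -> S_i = 261 + 3*i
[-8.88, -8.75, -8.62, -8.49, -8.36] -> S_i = -8.88 + 0.13*i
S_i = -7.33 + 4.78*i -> [-7.33, -2.55, 2.23, 7.01, 11.79]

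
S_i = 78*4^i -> [78, 312, 1248, 4992, 19968]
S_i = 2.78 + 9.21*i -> [2.78, 11.99, 21.2, 30.41, 39.62]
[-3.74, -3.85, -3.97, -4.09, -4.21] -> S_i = -3.74*1.03^i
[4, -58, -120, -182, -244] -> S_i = 4 + -62*i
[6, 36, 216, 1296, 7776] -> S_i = 6*6^i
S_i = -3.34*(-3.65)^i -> [-3.34, 12.19, -44.5, 162.41, -592.81]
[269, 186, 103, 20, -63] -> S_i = 269 + -83*i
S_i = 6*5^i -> [6, 30, 150, 750, 3750]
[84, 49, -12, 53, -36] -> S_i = Random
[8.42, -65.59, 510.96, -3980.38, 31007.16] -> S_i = 8.42*(-7.79)^i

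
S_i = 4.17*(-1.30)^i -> [4.17, -5.42, 7.05, -9.16, 11.91]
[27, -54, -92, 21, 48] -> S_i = Random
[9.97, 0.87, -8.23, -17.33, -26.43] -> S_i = 9.97 + -9.10*i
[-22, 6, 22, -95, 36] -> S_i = Random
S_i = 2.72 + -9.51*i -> [2.72, -6.79, -16.3, -25.81, -35.32]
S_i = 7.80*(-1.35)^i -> [7.8, -10.53, 14.22, -19.19, 25.91]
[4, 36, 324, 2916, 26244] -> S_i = 4*9^i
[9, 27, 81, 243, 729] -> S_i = 9*3^i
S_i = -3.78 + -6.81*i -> [-3.78, -10.59, -17.4, -24.21, -31.02]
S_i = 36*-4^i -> [36, -144, 576, -2304, 9216]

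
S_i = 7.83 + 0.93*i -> [7.83, 8.76, 9.69, 10.62, 11.55]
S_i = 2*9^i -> [2, 18, 162, 1458, 13122]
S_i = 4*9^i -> [4, 36, 324, 2916, 26244]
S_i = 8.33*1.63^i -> [8.33, 13.58, 22.13, 36.08, 58.8]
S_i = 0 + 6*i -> [0, 6, 12, 18, 24]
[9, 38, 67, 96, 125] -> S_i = 9 + 29*i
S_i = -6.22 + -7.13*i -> [-6.22, -13.35, -20.48, -27.61, -34.74]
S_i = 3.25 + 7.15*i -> [3.25, 10.4, 17.55, 24.7, 31.85]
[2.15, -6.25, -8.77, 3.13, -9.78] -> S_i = Random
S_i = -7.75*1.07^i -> [-7.75, -8.29, -8.87, -9.49, -10.16]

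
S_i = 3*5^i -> [3, 15, 75, 375, 1875]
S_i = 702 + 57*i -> [702, 759, 816, 873, 930]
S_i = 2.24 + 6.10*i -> [2.24, 8.34, 14.44, 20.54, 26.64]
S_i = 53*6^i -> [53, 318, 1908, 11448, 68688]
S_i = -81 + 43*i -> [-81, -38, 5, 48, 91]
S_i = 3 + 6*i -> [3, 9, 15, 21, 27]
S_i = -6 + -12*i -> [-6, -18, -30, -42, -54]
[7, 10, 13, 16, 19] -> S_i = 7 + 3*i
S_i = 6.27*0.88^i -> [6.27, 5.52, 4.86, 4.27, 3.76]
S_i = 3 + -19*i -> [3, -16, -35, -54, -73]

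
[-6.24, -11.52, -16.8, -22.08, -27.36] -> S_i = -6.24 + -5.28*i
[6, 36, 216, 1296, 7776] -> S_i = 6*6^i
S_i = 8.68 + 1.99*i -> [8.68, 10.67, 12.66, 14.65, 16.64]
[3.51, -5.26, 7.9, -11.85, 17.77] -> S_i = 3.51*(-1.50)^i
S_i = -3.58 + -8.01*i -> [-3.58, -11.59, -19.6, -27.61, -35.62]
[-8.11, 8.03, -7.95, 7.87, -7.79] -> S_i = -8.11*(-0.99)^i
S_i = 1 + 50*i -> [1, 51, 101, 151, 201]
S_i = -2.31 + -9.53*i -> [-2.31, -11.84, -21.37, -30.9, -40.43]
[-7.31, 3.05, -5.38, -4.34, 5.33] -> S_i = Random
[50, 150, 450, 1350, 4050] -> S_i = 50*3^i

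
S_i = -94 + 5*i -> [-94, -89, -84, -79, -74]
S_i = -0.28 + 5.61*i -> [-0.28, 5.33, 10.94, 16.55, 22.16]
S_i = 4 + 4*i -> [4, 8, 12, 16, 20]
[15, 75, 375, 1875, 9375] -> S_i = 15*5^i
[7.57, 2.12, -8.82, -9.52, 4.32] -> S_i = Random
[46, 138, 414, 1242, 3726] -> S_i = 46*3^i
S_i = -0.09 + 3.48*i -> [-0.09, 3.39, 6.87, 10.35, 13.83]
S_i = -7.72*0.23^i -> [-7.72, -1.78, -0.41, -0.09, -0.02]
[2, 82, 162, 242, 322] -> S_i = 2 + 80*i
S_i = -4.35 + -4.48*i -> [-4.35, -8.83, -13.31, -17.79, -22.27]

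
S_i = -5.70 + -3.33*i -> [-5.7, -9.03, -12.36, -15.69, -19.02]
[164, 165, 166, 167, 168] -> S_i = 164 + 1*i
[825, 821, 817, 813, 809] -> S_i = 825 + -4*i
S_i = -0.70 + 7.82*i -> [-0.7, 7.12, 14.94, 22.76, 30.58]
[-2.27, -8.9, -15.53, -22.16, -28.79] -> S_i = -2.27 + -6.63*i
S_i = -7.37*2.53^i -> [-7.37, -18.65, -47.17, -119.35, -301.96]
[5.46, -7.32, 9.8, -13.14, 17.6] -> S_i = 5.46*(-1.34)^i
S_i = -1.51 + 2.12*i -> [-1.51, 0.61, 2.73, 4.85, 6.97]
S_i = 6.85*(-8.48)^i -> [6.85, -58.09, 492.59, -4177.13, 35422.07]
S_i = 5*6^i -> [5, 30, 180, 1080, 6480]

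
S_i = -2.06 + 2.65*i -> [-2.06, 0.59, 3.24, 5.89, 8.54]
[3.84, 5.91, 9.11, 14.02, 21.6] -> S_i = 3.84*1.54^i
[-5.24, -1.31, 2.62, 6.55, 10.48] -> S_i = -5.24 + 3.93*i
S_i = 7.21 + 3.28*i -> [7.21, 10.49, 13.77, 17.05, 20.33]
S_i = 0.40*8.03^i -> [0.4, 3.21, 25.79, 207.11, 1663.11]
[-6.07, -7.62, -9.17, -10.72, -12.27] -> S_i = -6.07 + -1.55*i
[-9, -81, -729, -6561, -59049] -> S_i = -9*9^i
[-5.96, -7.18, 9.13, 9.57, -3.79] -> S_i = Random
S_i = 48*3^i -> [48, 144, 432, 1296, 3888]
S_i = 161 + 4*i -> [161, 165, 169, 173, 177]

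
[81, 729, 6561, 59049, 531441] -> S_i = 81*9^i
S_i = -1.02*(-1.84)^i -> [-1.02, 1.88, -3.45, 6.35, -11.69]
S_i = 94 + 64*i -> [94, 158, 222, 286, 350]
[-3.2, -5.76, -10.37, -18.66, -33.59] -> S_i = -3.20*1.80^i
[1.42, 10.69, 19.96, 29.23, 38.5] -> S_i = 1.42 + 9.27*i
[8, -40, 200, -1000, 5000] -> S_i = 8*-5^i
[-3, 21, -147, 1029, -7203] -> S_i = -3*-7^i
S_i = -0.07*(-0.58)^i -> [-0.07, 0.04, -0.02, 0.01, -0.01]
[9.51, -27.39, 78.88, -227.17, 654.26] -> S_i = 9.51*(-2.88)^i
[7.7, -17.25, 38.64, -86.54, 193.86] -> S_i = 7.70*(-2.24)^i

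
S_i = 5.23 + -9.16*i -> [5.23, -3.93, -13.09, -22.25, -31.41]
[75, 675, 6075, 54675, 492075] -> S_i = 75*9^i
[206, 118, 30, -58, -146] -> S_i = 206 + -88*i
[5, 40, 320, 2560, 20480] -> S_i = 5*8^i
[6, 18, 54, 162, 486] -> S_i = 6*3^i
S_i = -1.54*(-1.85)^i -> [-1.54, 2.85, -5.27, 9.75, -18.04]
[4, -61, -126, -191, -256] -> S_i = 4 + -65*i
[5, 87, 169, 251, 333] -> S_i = 5 + 82*i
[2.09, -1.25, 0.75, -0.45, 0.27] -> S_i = 2.09*(-0.60)^i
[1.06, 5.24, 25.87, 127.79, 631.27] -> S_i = 1.06*4.94^i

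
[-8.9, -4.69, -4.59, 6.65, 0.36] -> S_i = Random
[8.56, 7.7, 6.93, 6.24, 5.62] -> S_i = 8.56*0.90^i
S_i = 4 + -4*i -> [4, 0, -4, -8, -12]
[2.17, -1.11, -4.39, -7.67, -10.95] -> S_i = 2.17 + -3.28*i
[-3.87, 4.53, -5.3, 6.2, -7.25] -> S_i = -3.87*(-1.17)^i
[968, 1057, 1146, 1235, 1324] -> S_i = 968 + 89*i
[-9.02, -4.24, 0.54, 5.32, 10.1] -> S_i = -9.02 + 4.78*i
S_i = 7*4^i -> [7, 28, 112, 448, 1792]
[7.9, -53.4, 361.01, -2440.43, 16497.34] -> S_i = 7.90*(-6.76)^i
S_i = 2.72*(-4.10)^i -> [2.72, -11.15, 45.72, -187.47, 768.61]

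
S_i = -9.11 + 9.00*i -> [-9.11, -0.11, 8.89, 17.89, 26.89]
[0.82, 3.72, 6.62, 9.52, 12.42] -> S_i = 0.82 + 2.90*i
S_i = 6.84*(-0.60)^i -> [6.84, -4.1, 2.46, -1.48, 0.89]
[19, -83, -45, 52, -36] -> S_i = Random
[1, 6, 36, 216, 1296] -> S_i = 1*6^i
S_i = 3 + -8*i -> [3, -5, -13, -21, -29]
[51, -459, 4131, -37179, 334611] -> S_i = 51*-9^i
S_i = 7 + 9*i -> [7, 16, 25, 34, 43]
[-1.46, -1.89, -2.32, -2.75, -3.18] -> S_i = -1.46 + -0.43*i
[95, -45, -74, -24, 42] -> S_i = Random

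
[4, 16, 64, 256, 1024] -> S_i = 4*4^i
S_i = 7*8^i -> [7, 56, 448, 3584, 28672]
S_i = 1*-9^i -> [1, -9, 81, -729, 6561]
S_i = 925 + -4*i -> [925, 921, 917, 913, 909]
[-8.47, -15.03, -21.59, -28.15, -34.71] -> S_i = -8.47 + -6.56*i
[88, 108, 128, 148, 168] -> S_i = 88 + 20*i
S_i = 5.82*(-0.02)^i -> [5.82, -0.12, 0.0, -0.0, 0.0]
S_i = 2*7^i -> [2, 14, 98, 686, 4802]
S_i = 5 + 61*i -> [5, 66, 127, 188, 249]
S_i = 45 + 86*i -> [45, 131, 217, 303, 389]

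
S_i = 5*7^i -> [5, 35, 245, 1715, 12005]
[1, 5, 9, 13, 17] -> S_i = 1 + 4*i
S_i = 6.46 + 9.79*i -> [6.46, 16.25, 26.04, 35.83, 45.62]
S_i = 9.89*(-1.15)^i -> [9.89, -11.37, 13.08, -15.04, 17.3]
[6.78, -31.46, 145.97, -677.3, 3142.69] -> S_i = 6.78*(-4.64)^i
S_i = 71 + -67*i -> [71, 4, -63, -130, -197]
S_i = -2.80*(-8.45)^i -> [-2.8, 23.66, -199.93, 1689.38, -14275.29]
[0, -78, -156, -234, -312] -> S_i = 0 + -78*i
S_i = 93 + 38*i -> [93, 131, 169, 207, 245]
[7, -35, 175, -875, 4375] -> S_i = 7*-5^i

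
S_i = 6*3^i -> [6, 18, 54, 162, 486]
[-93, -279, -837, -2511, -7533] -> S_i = -93*3^i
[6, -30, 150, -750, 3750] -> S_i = 6*-5^i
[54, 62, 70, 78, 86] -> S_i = 54 + 8*i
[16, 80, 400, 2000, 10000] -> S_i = 16*5^i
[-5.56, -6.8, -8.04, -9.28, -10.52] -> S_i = -5.56 + -1.24*i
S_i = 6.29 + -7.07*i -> [6.29, -0.78, -7.85, -14.92, -21.99]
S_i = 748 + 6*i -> [748, 754, 760, 766, 772]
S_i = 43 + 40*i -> [43, 83, 123, 163, 203]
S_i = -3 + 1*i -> [-3, -2, -1, 0, 1]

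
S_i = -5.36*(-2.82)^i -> [-5.36, 15.12, -42.62, 120.2, -338.97]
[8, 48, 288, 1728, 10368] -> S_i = 8*6^i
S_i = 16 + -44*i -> [16, -28, -72, -116, -160]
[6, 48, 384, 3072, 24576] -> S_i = 6*8^i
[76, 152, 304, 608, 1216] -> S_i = 76*2^i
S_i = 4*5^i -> [4, 20, 100, 500, 2500]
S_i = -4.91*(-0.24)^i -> [-4.91, 1.18, -0.28, 0.07, -0.02]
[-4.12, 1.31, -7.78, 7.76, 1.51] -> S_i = Random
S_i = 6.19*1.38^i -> [6.19, 8.54, 11.79, 16.27, 22.45]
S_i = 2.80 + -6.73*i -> [2.8, -3.93, -10.66, -17.39, -24.12]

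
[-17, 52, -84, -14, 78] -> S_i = Random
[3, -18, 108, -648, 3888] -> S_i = 3*-6^i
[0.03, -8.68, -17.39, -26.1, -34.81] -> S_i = 0.03 + -8.71*i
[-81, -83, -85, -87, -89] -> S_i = -81 + -2*i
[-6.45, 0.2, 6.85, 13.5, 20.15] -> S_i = -6.45 + 6.65*i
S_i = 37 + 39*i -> [37, 76, 115, 154, 193]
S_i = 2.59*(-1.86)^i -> [2.59, -4.82, 8.96, -16.67, 31.0]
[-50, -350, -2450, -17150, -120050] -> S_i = -50*7^i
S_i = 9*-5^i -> [9, -45, 225, -1125, 5625]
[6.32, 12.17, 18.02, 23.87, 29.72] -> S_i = 6.32 + 5.85*i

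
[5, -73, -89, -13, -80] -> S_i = Random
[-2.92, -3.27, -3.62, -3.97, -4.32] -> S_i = -2.92 + -0.35*i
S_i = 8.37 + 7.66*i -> [8.37, 16.03, 23.69, 31.35, 39.01]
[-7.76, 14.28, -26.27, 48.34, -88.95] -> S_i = -7.76*(-1.84)^i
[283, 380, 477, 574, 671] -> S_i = 283 + 97*i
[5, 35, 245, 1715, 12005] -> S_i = 5*7^i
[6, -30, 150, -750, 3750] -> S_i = 6*-5^i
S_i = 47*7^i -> [47, 329, 2303, 16121, 112847]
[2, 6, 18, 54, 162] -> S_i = 2*3^i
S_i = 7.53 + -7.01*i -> [7.53, 0.52, -6.49, -13.5, -20.51]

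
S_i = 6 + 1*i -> [6, 7, 8, 9, 10]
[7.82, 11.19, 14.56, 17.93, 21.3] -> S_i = 7.82 + 3.37*i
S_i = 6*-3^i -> [6, -18, 54, -162, 486]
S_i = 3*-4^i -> [3, -12, 48, -192, 768]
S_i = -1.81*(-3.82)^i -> [-1.81, 6.91, -26.41, 100.89, -385.42]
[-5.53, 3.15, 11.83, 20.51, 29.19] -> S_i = -5.53 + 8.68*i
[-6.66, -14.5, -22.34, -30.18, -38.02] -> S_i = -6.66 + -7.84*i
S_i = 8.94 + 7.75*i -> [8.94, 16.69, 24.44, 32.19, 39.94]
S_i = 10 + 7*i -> [10, 17, 24, 31, 38]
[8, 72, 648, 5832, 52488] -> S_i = 8*9^i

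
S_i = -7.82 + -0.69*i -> [-7.82, -8.51, -9.2, -9.89, -10.58]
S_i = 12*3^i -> [12, 36, 108, 324, 972]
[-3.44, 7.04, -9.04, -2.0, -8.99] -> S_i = Random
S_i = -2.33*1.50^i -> [-2.33, -3.5, -5.24, -7.86, -11.8]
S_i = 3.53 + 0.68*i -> [3.53, 4.21, 4.89, 5.57, 6.25]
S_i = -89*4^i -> [-89, -356, -1424, -5696, -22784]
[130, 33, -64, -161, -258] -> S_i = 130 + -97*i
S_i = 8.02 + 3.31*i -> [8.02, 11.33, 14.64, 17.95, 21.26]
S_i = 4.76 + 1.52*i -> [4.76, 6.28, 7.8, 9.32, 10.84]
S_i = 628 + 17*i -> [628, 645, 662, 679, 696]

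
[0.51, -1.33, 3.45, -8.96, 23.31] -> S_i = 0.51*(-2.60)^i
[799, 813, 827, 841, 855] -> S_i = 799 + 14*i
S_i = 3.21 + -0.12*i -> [3.21, 3.09, 2.97, 2.85, 2.73]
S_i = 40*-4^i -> [40, -160, 640, -2560, 10240]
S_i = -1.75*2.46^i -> [-1.75, -4.3, -10.59, -26.05, -64.09]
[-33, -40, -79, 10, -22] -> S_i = Random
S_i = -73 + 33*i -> [-73, -40, -7, 26, 59]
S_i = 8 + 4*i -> [8, 12, 16, 20, 24]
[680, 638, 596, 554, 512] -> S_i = 680 + -42*i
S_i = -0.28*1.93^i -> [-0.28, -0.54, -1.04, -2.01, -3.88]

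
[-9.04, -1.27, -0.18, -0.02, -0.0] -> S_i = -9.04*0.14^i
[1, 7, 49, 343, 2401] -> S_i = 1*7^i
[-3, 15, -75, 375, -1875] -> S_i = -3*-5^i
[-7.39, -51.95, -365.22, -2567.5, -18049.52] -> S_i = -7.39*7.03^i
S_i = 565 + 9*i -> [565, 574, 583, 592, 601]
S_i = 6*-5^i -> [6, -30, 150, -750, 3750]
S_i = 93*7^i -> [93, 651, 4557, 31899, 223293]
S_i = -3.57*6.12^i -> [-3.57, -21.85, -133.71, -818.32, -5008.11]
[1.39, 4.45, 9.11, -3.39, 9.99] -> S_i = Random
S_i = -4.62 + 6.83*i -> [-4.62, 2.21, 9.04, 15.87, 22.7]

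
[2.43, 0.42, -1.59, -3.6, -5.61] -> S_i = 2.43 + -2.01*i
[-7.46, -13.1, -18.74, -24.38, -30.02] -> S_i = -7.46 + -5.64*i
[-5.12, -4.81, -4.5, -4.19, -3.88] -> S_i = -5.12 + 0.31*i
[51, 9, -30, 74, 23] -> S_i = Random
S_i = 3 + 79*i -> [3, 82, 161, 240, 319]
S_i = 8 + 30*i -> [8, 38, 68, 98, 128]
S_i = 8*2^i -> [8, 16, 32, 64, 128]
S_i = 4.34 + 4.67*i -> [4.34, 9.01, 13.68, 18.35, 23.02]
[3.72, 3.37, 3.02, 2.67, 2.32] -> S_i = 3.72 + -0.35*i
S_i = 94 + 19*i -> [94, 113, 132, 151, 170]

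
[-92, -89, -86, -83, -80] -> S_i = -92 + 3*i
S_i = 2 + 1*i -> [2, 3, 4, 5, 6]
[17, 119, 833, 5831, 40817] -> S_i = 17*7^i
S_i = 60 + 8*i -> [60, 68, 76, 84, 92]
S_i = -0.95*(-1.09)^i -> [-0.95, 1.04, -1.13, 1.23, -1.34]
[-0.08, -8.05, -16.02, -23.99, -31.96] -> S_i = -0.08 + -7.97*i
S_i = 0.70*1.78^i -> [0.7, 1.25, 2.22, 3.95, 7.03]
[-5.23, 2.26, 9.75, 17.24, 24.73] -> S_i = -5.23 + 7.49*i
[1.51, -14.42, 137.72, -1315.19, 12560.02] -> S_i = 1.51*(-9.55)^i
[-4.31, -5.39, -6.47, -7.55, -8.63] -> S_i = -4.31 + -1.08*i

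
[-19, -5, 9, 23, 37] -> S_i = -19 + 14*i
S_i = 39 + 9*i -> [39, 48, 57, 66, 75]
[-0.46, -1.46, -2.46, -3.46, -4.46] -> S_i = -0.46 + -1.00*i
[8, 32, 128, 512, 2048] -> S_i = 8*4^i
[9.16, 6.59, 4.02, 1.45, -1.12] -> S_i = 9.16 + -2.57*i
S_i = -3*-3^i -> [-3, 9, -27, 81, -243]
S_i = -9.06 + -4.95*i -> [-9.06, -14.01, -18.96, -23.91, -28.86]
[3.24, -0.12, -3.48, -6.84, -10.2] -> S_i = 3.24 + -3.36*i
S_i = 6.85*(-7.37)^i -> [6.85, -50.48, 372.07, -2742.16, 20209.73]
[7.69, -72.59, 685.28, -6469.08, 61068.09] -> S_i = 7.69*(-9.44)^i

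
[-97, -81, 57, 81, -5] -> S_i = Random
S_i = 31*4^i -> [31, 124, 496, 1984, 7936]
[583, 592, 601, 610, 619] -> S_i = 583 + 9*i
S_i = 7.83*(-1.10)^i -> [7.83, -8.61, 9.47, -10.42, 11.46]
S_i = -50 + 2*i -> [-50, -48, -46, -44, -42]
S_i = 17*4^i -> [17, 68, 272, 1088, 4352]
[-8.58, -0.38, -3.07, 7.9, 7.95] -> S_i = Random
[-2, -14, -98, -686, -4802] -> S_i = -2*7^i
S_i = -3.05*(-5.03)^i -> [-3.05, 15.34, -77.17, 388.15, -1952.41]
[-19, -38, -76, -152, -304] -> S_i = -19*2^i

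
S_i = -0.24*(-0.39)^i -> [-0.24, 0.09, -0.04, 0.01, -0.01]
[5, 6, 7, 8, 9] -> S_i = 5 + 1*i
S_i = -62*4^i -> [-62, -248, -992, -3968, -15872]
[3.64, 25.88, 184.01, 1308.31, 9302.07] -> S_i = 3.64*7.11^i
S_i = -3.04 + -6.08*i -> [-3.04, -9.12, -15.2, -21.28, -27.36]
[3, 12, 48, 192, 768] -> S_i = 3*4^i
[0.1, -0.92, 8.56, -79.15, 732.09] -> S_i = 0.10*(-9.25)^i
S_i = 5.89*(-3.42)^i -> [5.89, -20.14, 68.89, -235.61, 805.79]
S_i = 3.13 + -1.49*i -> [3.13, 1.64, 0.15, -1.34, -2.83]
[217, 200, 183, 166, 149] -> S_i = 217 + -17*i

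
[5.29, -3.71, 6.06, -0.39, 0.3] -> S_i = Random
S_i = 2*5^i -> [2, 10, 50, 250, 1250]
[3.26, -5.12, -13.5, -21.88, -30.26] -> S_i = 3.26 + -8.38*i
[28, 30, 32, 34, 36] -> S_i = 28 + 2*i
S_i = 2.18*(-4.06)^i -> [2.18, -8.85, 35.93, -145.89, 592.33]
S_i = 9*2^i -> [9, 18, 36, 72, 144]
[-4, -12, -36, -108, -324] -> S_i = -4*3^i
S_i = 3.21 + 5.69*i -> [3.21, 8.9, 14.59, 20.28, 25.97]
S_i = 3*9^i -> [3, 27, 243, 2187, 19683]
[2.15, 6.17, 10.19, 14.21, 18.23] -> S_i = 2.15 + 4.02*i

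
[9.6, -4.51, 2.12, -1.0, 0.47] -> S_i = 9.60*(-0.47)^i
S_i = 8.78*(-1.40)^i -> [8.78, -12.29, 17.21, -24.09, 33.73]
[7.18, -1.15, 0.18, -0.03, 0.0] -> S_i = 7.18*(-0.16)^i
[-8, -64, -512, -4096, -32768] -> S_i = -8*8^i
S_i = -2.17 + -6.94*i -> [-2.17, -9.11, -16.05, -22.99, -29.93]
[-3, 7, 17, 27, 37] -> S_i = -3 + 10*i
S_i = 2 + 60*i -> [2, 62, 122, 182, 242]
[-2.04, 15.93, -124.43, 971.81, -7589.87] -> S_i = -2.04*(-7.81)^i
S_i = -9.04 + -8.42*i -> [-9.04, -17.46, -25.88, -34.3, -42.72]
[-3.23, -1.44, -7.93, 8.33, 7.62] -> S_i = Random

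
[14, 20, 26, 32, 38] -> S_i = 14 + 6*i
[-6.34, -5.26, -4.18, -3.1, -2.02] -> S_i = -6.34 + 1.08*i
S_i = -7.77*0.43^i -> [-7.77, -3.34, -1.44, -0.62, -0.27]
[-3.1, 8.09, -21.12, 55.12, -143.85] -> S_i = -3.10*(-2.61)^i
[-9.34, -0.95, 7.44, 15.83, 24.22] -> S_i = -9.34 + 8.39*i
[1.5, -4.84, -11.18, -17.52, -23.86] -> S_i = 1.50 + -6.34*i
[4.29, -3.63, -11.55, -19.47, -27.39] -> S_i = 4.29 + -7.92*i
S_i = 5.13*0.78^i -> [5.13, 4.0, 3.12, 2.43, 1.9]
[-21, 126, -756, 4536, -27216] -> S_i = -21*-6^i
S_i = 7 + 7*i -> [7, 14, 21, 28, 35]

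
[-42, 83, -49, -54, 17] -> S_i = Random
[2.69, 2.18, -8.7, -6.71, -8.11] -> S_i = Random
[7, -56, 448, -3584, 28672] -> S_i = 7*-8^i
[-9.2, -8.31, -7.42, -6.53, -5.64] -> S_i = -9.20 + 0.89*i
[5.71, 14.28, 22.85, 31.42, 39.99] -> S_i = 5.71 + 8.57*i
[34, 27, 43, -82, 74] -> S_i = Random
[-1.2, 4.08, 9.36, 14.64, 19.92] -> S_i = -1.20 + 5.28*i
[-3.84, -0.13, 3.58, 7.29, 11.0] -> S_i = -3.84 + 3.71*i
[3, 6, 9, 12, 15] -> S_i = 3 + 3*i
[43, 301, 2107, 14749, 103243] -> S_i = 43*7^i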